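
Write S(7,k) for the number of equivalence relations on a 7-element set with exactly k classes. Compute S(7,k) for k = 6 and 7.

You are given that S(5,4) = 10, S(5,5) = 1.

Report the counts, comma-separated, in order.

21, 1

[6] T[6,5]:5*1+10=15 · T[6,6]:6*0+1=1
[7] T[7,6]:6*1+15=21 · T[7,7]:7*0+1=1
Read S(7,6) = 21, S(7,7) = 1.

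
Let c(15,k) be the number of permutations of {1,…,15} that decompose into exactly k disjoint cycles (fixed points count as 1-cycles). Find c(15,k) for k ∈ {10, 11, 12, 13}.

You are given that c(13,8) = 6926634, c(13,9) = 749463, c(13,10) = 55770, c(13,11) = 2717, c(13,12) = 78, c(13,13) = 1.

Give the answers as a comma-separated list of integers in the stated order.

row 14: T[14][9]=13·749463+6926634=16669653  T[14][10]=13·55770+749463=1474473  T[14][11]=13·2717+55770=91091  T[14][12]=13·78+2717=3731  T[14][13]=13·1+78=91
row 15: T[15][10]=14·1474473+16669653=37312275  T[15][11]=14·91091+1474473=2749747  T[15][12]=14·3731+91091=143325  T[15][13]=14·91+3731=5005
Read c(15,10) = 37312275, c(15,11) = 2749747, c(15,12) = 143325, c(15,13) = 5005.

37312275, 2749747, 143325, 5005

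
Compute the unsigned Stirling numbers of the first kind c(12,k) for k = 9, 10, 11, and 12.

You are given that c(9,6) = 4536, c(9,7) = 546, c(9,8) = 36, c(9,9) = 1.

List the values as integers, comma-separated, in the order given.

@10  (10,7):546·9+4536→9450, (10,8):36·9+546→870, (10,9):1·9+36→45, (10,10):0·9+1→1
@11  (11,8):870·10+9450→18150, (11,9):45·10+870→1320, (11,10):1·10+45→55, (11,11):0·10+1→1
@12  (12,9):1320·11+18150→32670, (12,10):55·11+1320→1925, (12,11):1·11+55→66, (12,12):0·11+1→1
Read c(12,9) = 32670, c(12,10) = 1925, c(12,11) = 66, c(12,12) = 1.

32670, 1925, 66, 1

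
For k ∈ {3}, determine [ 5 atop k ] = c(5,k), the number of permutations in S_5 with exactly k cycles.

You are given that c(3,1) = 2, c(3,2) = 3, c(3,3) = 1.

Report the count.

35

row 4: T[4][2]=3·3+2=11  T[4][3]=3·1+3=6
row 5: T[5][3]=4·6+11=35
Read c(5,3) = 35.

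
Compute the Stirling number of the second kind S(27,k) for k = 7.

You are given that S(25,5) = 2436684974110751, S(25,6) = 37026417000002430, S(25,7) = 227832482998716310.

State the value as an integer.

11647571772911241531

row 26: T[26][6]=6·37026417000002430+2436684974110751=224595186974125331  T[26][7]=7·227832482998716310+37026417000002430=1631853797991016600
row 27: T[27][7]=7·1631853797991016600+224595186974125331=11647571772911241531
Read S(27,7) = 11647571772911241531.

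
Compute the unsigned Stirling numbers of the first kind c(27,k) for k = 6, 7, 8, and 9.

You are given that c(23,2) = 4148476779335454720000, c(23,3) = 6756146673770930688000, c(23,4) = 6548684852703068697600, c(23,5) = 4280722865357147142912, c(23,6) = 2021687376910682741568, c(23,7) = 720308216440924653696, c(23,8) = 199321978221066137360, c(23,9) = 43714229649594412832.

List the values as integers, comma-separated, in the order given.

i=24: T(24,3)=4148476779335454720000+23·6756146673770930688000=159539850276066860544000 | T(24,4)=6756146673770930688000+23·6548684852703068697600=157375898285941510732800 | T(24,5)=6548684852703068697600+23·4280722865357147142912=105005310755917452984576 | T(24,6)=4280722865357147142912+23·2021687376910682741568=50779532534302850198976 | T(24,7)=2021687376910682741568+23·720308216440924653696=18588776355051949776576 | T(24,8)=720308216440924653696+23·199321978221066137360=5304713715525445812976 | T(24,9)=199321978221066137360+23·43714229649594412832=1204749260161737632496
i=25: T(25,4)=159539850276066860544000+24·157375898285941510732800=3936561409138663118131200 | T(25,5)=157375898285941510732800+24·105005310755917452984576=2677503356427960382362624 | T(25,6)=105005310755917452984576+24·50779532534302850198976=1323714091579185857760000 | T(25,7)=50779532534302850198976+24·18588776355051949776576=496910165055549644836800 | T(25,8)=18588776355051949776576+24·5304713715525445812976=145901905527662649288000 | T(25,9)=5304713715525445812976+24·1204749260161737632496=34218695959407148992880
i=26: T(26,5)=3936561409138663118131200+25·2677503356427960382362624=70874145319837672677196800 | T(26,6)=2677503356427960382362624+25·1323714091579185857760000=35770355645907606826362624 | T(26,7)=1323714091579185857760000+25·496910165055549644836800=13746468217967926978680000 | T(26,8)=496910165055549644836800+25·145901905527662649288000=4144457803247115877036800 | T(26,9)=145901905527662649288000+25·34218695959407148992880=1001369304512841374110000
i=27: T(27,6)=70874145319837672677196800+26·35770355645907606826362624=1000903392113435450162625024 | T(27,7)=35770355645907606826362624+26·13746468217967926978680000=393178529313073708272042624 | T(27,8)=13746468217967926978680000+26·4144457803247115877036800=121502371102392939781636800 | T(27,9)=4144457803247115877036800+26·1001369304512841374110000=30180059720580991603896800
Read c(27,6) = 1000903392113435450162625024, c(27,7) = 393178529313073708272042624, c(27,8) = 121502371102392939781636800, c(27,9) = 30180059720580991603896800.

1000903392113435450162625024, 393178529313073708272042624, 121502371102392939781636800, 30180059720580991603896800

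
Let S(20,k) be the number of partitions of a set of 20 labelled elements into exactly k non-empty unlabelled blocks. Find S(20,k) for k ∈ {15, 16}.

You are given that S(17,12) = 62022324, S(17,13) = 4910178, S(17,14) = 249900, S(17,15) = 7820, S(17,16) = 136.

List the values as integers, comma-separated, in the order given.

r18: T_18,13=13×4910178+62022324=125854638; T_18,14=14×249900+4910178=8408778; T_18,15=15×7820+249900=367200; T_18,16=16×136+7820=9996
r19: T_19,14=14×8408778+125854638=243577530; T_19,15=15×367200+8408778=13916778; T_19,16=16×9996+367200=527136
r20: T_20,15=15×13916778+243577530=452329200; T_20,16=16×527136+13916778=22350954
Read S(20,15) = 452329200, S(20,16) = 22350954.

452329200, 22350954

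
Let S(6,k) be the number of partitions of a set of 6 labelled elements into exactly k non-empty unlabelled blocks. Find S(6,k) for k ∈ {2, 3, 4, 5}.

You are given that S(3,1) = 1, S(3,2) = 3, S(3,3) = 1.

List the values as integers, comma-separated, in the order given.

i=4: T(4,1)=0+1·1=1 | T(4,2)=1+2·3=7 | T(4,3)=3+3·1=6 | T(4,4)=1+4·0=1
i=5: T(5,1)=0+1·1=1 | T(5,2)=1+2·7=15 | T(5,3)=7+3·6=25 | T(5,4)=6+4·1=10 | T(5,5)=1+5·0=1
i=6: T(6,2)=1+2·15=31 | T(6,3)=15+3·25=90 | T(6,4)=25+4·10=65 | T(6,5)=10+5·1=15
Read S(6,2) = 31, S(6,3) = 90, S(6,4) = 65, S(6,5) = 15.

31, 90, 65, 15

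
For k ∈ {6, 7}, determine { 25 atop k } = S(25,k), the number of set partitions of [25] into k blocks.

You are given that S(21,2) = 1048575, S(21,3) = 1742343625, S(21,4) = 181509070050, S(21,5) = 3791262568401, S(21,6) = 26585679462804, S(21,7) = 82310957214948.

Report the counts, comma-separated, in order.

37026417000002430, 227832482998716310

row 22: T[22][3]=3·1742343625+1048575=5228079450  T[22][4]=4·181509070050+1742343625=727778623825  T[22][5]=5·3791262568401+181509070050=19137821912055  T[22][6]=6·26585679462804+3791262568401=163305339345225  T[22][7]=7·82310957214948+26585679462804=602762379967440
row 23: T[23][4]=4·727778623825+5228079450=2916342574750  T[23][5]=5·19137821912055+727778623825=96416888184100  T[23][6]=6·163305339345225+19137821912055=998969857983405  T[23][7]=7·602762379967440+163305339345225=4382641999117305
row 24: T[24][5]=5·96416888184100+2916342574750=485000783495250  T[24][6]=6·998969857983405+96416888184100=6090236036084530  T[24][7]=7·4382641999117305+998969857983405=31677463851804540
row 25: T[25][6]=6·6090236036084530+485000783495250=37026417000002430  T[25][7]=7·31677463851804540+6090236036084530=227832482998716310
Read S(25,6) = 37026417000002430, S(25,7) = 227832482998716310.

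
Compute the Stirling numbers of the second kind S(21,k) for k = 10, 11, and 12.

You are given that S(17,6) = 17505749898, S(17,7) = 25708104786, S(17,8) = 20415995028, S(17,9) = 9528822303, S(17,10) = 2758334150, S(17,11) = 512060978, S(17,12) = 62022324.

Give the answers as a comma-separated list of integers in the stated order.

r18: T_18,7=7×25708104786+17505749898=197462483400; T_18,8=8×20415995028+25708104786=189036065010; T_18,9=9×9528822303+20415995028=106175395755; T_18,10=10×2758334150+9528822303=37112163803; T_18,11=11×512060978+2758334150=8391004908; T_18,12=12×62022324+512060978=1256328866
r19: T_19,8=8×189036065010+197462483400=1709751003480; T_19,9=9×106175395755+189036065010=1144614626805; T_19,10=10×37112163803+106175395755=477297033785; T_19,11=11×8391004908+37112163803=129413217791; T_19,12=12×1256328866+8391004908=23466951300
r20: T_20,9=9×1144614626805+1709751003480=12011282644725; T_20,10=10×477297033785+1144614626805=5917584964655; T_20,11=11×129413217791+477297033785=1900842429486; T_20,12=12×23466951300+129413217791=411016633391
r21: T_21,10=10×5917584964655+12011282644725=71187132291275; T_21,11=11×1900842429486+5917584964655=26826851689001; T_21,12=12×411016633391+1900842429486=6833042030178
Read S(21,10) = 71187132291275, S(21,11) = 26826851689001, S(21,12) = 6833042030178.

71187132291275, 26826851689001, 6833042030178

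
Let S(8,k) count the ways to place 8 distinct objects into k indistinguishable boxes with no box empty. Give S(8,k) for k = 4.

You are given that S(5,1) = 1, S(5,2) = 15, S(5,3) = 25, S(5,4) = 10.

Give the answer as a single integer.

1701

i=6: T(6,2)=1+2·15=31 | T(6,3)=15+3·25=90 | T(6,4)=25+4·10=65
i=7: T(7,3)=31+3·90=301 | T(7,4)=90+4·65=350
i=8: T(8,4)=301+4·350=1701
Read S(8,4) = 1701.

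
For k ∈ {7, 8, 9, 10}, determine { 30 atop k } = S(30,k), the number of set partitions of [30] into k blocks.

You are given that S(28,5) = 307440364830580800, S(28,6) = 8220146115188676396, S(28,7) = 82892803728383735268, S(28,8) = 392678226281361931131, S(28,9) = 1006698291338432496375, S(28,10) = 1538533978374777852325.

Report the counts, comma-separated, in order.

4168916722553086402080, 26383018684048108297800, 88300984248924568770870, 173373343599189364594756

[29] T[29,6]:6*8220146115188676396+307440364830580800=49628317055962639176 · T[29,7]:7*82892803728383735268+8220146115188676396=588469772213874823272 · T[29,8]:8*392678226281361931131+82892803728383735268=3224318613979279184316 · T[29,9]:9*1006698291338432496375+392678226281361931131=9452962848327254398506 · T[29,10]:10*1538533978374777852325+1006698291338432496375=16392038075086211019625
[30] T[30,7]:7*588469772213874823272+49628317055962639176=4168916722553086402080 · T[30,8]:8*3224318613979279184316+588469772213874823272=26383018684048108297800 · T[30,9]:9*9452962848327254398506+3224318613979279184316=88300984248924568770870 · T[30,10]:10*16392038075086211019625+9452962848327254398506=173373343599189364594756
Read S(30,7) = 4168916722553086402080, S(30,8) = 26383018684048108297800, S(30,9) = 88300984248924568770870, S(30,10) = 173373343599189364594756.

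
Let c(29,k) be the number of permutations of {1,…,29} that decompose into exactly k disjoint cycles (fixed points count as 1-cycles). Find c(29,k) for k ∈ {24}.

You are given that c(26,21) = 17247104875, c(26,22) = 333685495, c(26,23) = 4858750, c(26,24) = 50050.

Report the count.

55880640270

row 27: T[27][22]=26·333685495+17247104875=25922927745  T[27][23]=26·4858750+333685495=460012995  T[27][24]=26·50050+4858750=6160050
row 28: T[28][23]=27·460012995+25922927745=38343278610  T[28][24]=27·6160050+460012995=626334345
row 29: T[29][24]=28·626334345+38343278610=55880640270
Read c(29,24) = 55880640270.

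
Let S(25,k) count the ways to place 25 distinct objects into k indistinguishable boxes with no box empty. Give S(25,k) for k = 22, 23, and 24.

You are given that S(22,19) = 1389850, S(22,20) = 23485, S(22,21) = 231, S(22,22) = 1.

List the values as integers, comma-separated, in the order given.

i=23: T(23,20)=1389850+20·23485=1859550 | T(23,21)=23485+21·231=28336 | T(23,22)=231+22·1=253 | T(23,23)=1+23·0=1
i=24: T(24,21)=1859550+21·28336=2454606 | T(24,22)=28336+22·253=33902 | T(24,23)=253+23·1=276 | T(24,24)=1+24·0=1
i=25: T(25,22)=2454606+22·33902=3200450 | T(25,23)=33902+23·276=40250 | T(25,24)=276+24·1=300
Read S(25,22) = 3200450, S(25,23) = 40250, S(25,24) = 300.

3200450, 40250, 300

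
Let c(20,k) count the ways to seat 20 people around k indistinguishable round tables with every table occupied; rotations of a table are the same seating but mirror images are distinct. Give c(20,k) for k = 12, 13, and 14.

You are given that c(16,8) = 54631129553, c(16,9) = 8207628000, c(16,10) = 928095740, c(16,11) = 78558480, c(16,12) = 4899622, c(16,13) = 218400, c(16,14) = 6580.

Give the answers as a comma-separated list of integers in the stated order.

[17] T[17,9]:16*8207628000+54631129553=185953177553 · T[17,10]:16*928095740+8207628000=23057159840 · T[17,11]:16*78558480+928095740=2185031420 · T[17,12]:16*4899622+78558480=156952432 · T[17,13]:16*218400+4899622=8394022 · T[17,14]:16*6580+218400=323680
[18] T[18,10]:17*23057159840+185953177553=577924894833 · T[18,11]:17*2185031420+23057159840=60202693980 · T[18,12]:17*156952432+2185031420=4853222764 · T[18,13]:17*8394022+156952432=299650806 · T[18,14]:17*323680+8394022=13896582
[19] T[19,11]:18*60202693980+577924894833=1661573386473 · T[19,12]:18*4853222764+60202693980=147560703732 · T[19,13]:18*299650806+4853222764=10246937272 · T[19,14]:18*13896582+299650806=549789282
[20] T[20,12]:19*147560703732+1661573386473=4465226757381 · T[20,13]:19*10246937272+147560703732=342252511900 · T[20,14]:19*549789282+10246937272=20692933630
Read c(20,12) = 4465226757381, c(20,13) = 342252511900, c(20,14) = 20692933630.

4465226757381, 342252511900, 20692933630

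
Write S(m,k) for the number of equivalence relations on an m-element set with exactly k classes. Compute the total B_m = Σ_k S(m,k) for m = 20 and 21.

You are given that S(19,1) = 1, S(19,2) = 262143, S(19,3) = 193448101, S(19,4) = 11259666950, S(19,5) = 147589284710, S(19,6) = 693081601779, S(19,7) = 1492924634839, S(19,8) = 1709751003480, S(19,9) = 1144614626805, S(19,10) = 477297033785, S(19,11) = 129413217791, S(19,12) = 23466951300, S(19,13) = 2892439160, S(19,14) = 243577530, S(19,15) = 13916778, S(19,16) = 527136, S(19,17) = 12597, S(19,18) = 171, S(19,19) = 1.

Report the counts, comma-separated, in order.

[20] T[20,1]:1*1+0=1 · T[20,2]:2*262143+1=524287 · T[20,3]:3*193448101+262143=580606446 · T[20,4]:4*11259666950+193448101=45232115901 · T[20,5]:5*147589284710+11259666950=749206090500 · T[20,6]:6*693081601779+147589284710=4306078895384 · T[20,7]:7*1492924634839+693081601779=11143554045652 · T[20,8]:8*1709751003480+1492924634839=15170932662679 · T[20,9]:9*1144614626805+1709751003480=12011282644725 · T[20,10]:10*477297033785+1144614626805=5917584964655 · T[20,11]:11*129413217791+477297033785=1900842429486 · T[20,12]:12*23466951300+129413217791=411016633391 · T[20,13]:13*2892439160+23466951300=61068660380 · T[20,14]:14*243577530+2892439160=6302524580 · T[20,15]:15*13916778+243577530=452329200 · T[20,16]:16*527136+13916778=22350954 · T[20,17]:17*12597+527136=741285 · T[20,18]:18*171+12597=15675 · T[20,19]:19*1+171=190 · T[20,20]:20*0+1=1
[21] T[21,1]:1*1+0=1 · T[21,2]:2*524287+1=1048575 · T[21,3]:3*580606446+524287=1742343625 · T[21,4]:4*45232115901+580606446=181509070050 · T[21,5]:5*749206090500+45232115901=3791262568401 · T[21,6]:6*4306078895384+749206090500=26585679462804 · T[21,7]:7*11143554045652+4306078895384=82310957214948 · T[21,8]:8*15170932662679+11143554045652=132511015347084 · T[21,9]:9*12011282644725+15170932662679=123272476465204 · T[21,10]:10*5917584964655+12011282644725=71187132291275 · T[21,11]:11*1900842429486+5917584964655=26826851689001 · T[21,12]:12*411016633391+1900842429486=6833042030178 · T[21,13]:13*61068660380+411016633391=1204909218331 · T[21,14]:14*6302524580+61068660380=149304004500 · T[21,15]:15*452329200+6302524580=13087462580 · T[21,16]:16*22350954+452329200=809944464 · T[21,17]:17*741285+22350954=34952799 · T[21,18]:18*15675+741285=1023435 · T[21,19]:19*190+15675=19285 · T[21,20]:20*1+190=210 · T[21,21]:21*0+1=1
B_20 = ΣS(20,k) = 1+524287+580606446+45232115901+749206090500+4306078895384+11143554045652+15170932662679+12011282644725+5917584964655+1900842429486+411016633391+61068660380+6302524580+452329200+22350954+741285+15675+190+1 = 51724158235372
B_21 = ΣS(21,k) = 1+1048575+1742343625+181509070050+3791262568401+26585679462804+82310957214948+132511015347084+123272476465204+71187132291275+26826851689001+6833042030178+1204909218331+149304004500+13087462580+809944464+34952799+1023435+19285+210+1 = 474869816156751

51724158235372, 474869816156751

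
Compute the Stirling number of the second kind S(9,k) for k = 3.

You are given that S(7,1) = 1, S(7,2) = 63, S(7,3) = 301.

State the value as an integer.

3025

i=8: T(8,2)=1+2·63=127 | T(8,3)=63+3·301=966
i=9: T(9,3)=127+3·966=3025
Read S(9,3) = 3025.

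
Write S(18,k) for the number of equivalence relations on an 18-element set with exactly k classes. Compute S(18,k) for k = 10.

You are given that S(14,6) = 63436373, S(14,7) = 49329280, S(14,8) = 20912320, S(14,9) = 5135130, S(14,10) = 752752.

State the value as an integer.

i=15: T(15,7)=63436373+7·49329280=408741333 | T(15,8)=49329280+8·20912320=216627840 | T(15,9)=20912320+9·5135130=67128490 | T(15,10)=5135130+10·752752=12662650
i=16: T(16,8)=408741333+8·216627840=2141764053 | T(16,9)=216627840+9·67128490=820784250 | T(16,10)=67128490+10·12662650=193754990
i=17: T(17,9)=2141764053+9·820784250=9528822303 | T(17,10)=820784250+10·193754990=2758334150
i=18: T(18,10)=9528822303+10·2758334150=37112163803
Read S(18,10) = 37112163803.

37112163803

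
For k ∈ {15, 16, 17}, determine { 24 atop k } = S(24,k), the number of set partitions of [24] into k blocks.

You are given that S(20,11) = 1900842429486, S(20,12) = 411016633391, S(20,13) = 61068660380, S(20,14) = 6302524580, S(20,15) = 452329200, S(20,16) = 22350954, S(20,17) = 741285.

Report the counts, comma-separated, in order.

195820242247080, 20677182465555, 1610949936915

@21  (21,12):411016633391·12+1900842429486→6833042030178, (21,13):61068660380·13+411016633391→1204909218331, (21,14):6302524580·14+61068660380→149304004500, (21,15):452329200·15+6302524580→13087462580, (21,16):22350954·16+452329200→809944464, (21,17):741285·17+22350954→34952799
@22  (22,13):1204909218331·13+6833042030178→22496861868481, (22,14):149304004500·14+1204909218331→3295165281331, (22,15):13087462580·15+149304004500→345615943200, (22,16):809944464·16+13087462580→26046574004, (22,17):34952799·17+809944464→1404142047
@23  (23,14):3295165281331·14+22496861868481→68629175807115, (23,15):345615943200·15+3295165281331→8479404429331, (23,16):26046574004·16+345615943200→762361127264, (23,17):1404142047·17+26046574004→49916988803
@24  (24,15):8479404429331·15+68629175807115→195820242247080, (24,16):762361127264·16+8479404429331→20677182465555, (24,17):49916988803·17+762361127264→1610949936915
Read S(24,15) = 195820242247080, S(24,16) = 20677182465555, S(24,17) = 1610949936915.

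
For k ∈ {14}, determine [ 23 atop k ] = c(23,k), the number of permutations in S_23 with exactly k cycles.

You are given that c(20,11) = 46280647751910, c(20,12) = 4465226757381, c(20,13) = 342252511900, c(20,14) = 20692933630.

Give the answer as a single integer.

i=21: T(21,12)=46280647751910+20·4465226757381=135585182899530 | T(21,13)=4465226757381+20·342252511900=11310276995381 | T(21,14)=342252511900+20·20692933630=756111184500
i=22: T(22,13)=135585182899530+21·11310276995381=373100999802531 | T(22,14)=11310276995381+21·756111184500=27188611869881
i=23: T(23,14)=373100999802531+22·27188611869881=971250460939913
Read c(23,14) = 971250460939913.

971250460939913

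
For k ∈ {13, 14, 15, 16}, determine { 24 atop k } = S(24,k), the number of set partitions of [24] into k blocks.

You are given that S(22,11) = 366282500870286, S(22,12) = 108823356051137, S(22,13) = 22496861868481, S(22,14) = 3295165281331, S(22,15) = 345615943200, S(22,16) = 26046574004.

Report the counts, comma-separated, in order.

r23: T_23,12=12×108823356051137+366282500870286=1672162773483930; T_23,13=13×22496861868481+108823356051137=401282560341390; T_23,14=14×3295165281331+22496861868481=68629175807115; T_23,15=15×345615943200+3295165281331=8479404429331; T_23,16=16×26046574004+345615943200=762361127264
r24: T_24,13=13×401282560341390+1672162773483930=6888836057922000; T_24,14=14×68629175807115+401282560341390=1362091021641000; T_24,15=15×8479404429331+68629175807115=195820242247080; T_24,16=16×762361127264+8479404429331=20677182465555
Read S(24,13) = 6888836057922000, S(24,14) = 1362091021641000, S(24,15) = 195820242247080, S(24,16) = 20677182465555.

6888836057922000, 1362091021641000, 195820242247080, 20677182465555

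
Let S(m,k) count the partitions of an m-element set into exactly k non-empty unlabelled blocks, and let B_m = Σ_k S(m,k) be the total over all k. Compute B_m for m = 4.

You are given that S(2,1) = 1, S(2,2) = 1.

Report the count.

15

i=3: T(3,1)=0+1·1=1 | T(3,2)=1+2·1=3 | T(3,3)=1+3·0=1
i=4: T(4,1)=0+1·1=1 | T(4,2)=1+2·3=7 | T(4,3)=3+3·1=6 | T(4,4)=1+4·0=1
B_4 = ΣS(4,k) = 1+7+6+1 = 15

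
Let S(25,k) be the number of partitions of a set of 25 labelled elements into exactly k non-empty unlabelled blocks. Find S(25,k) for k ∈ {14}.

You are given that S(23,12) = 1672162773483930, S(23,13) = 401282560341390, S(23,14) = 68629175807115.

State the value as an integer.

25958110360896000

row 24: T[24][13]=13·401282560341390+1672162773483930=6888836057922000  T[24][14]=14·68629175807115+401282560341390=1362091021641000
row 25: T[25][14]=14·1362091021641000+6888836057922000=25958110360896000
Read S(25,14) = 25958110360896000.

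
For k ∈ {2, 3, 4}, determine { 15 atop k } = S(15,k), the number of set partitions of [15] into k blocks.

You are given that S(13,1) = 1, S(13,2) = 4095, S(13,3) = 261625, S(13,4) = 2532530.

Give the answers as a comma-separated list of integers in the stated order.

16383, 2375101, 42355950

i=14: T(14,1)=0+1·1=1 | T(14,2)=1+2·4095=8191 | T(14,3)=4095+3·261625=788970 | T(14,4)=261625+4·2532530=10391745
i=15: T(15,2)=1+2·8191=16383 | T(15,3)=8191+3·788970=2375101 | T(15,4)=788970+4·10391745=42355950
Read S(15,2) = 16383, S(15,3) = 2375101, S(15,4) = 42355950.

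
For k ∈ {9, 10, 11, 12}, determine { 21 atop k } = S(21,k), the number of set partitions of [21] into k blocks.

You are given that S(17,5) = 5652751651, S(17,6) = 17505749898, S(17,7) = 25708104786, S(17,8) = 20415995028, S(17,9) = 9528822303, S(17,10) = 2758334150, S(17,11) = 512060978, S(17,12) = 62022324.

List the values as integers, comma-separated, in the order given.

123272476465204, 71187132291275, 26826851689001, 6833042030178

i=18: T(18,6)=5652751651+6·17505749898=110687251039 | T(18,7)=17505749898+7·25708104786=197462483400 | T(18,8)=25708104786+8·20415995028=189036065010 | T(18,9)=20415995028+9·9528822303=106175395755 | T(18,10)=9528822303+10·2758334150=37112163803 | T(18,11)=2758334150+11·512060978=8391004908 | T(18,12)=512060978+12·62022324=1256328866
i=19: T(19,7)=110687251039+7·197462483400=1492924634839 | T(19,8)=197462483400+8·189036065010=1709751003480 | T(19,9)=189036065010+9·106175395755=1144614626805 | T(19,10)=106175395755+10·37112163803=477297033785 | T(19,11)=37112163803+11·8391004908=129413217791 | T(19,12)=8391004908+12·1256328866=23466951300
i=20: T(20,8)=1492924634839+8·1709751003480=15170932662679 | T(20,9)=1709751003480+9·1144614626805=12011282644725 | T(20,10)=1144614626805+10·477297033785=5917584964655 | T(20,11)=477297033785+11·129413217791=1900842429486 | T(20,12)=129413217791+12·23466951300=411016633391
i=21: T(21,9)=15170932662679+9·12011282644725=123272476465204 | T(21,10)=12011282644725+10·5917584964655=71187132291275 | T(21,11)=5917584964655+11·1900842429486=26826851689001 | T(21,12)=1900842429486+12·411016633391=6833042030178
Read S(21,9) = 123272476465204, S(21,10) = 71187132291275, S(21,11) = 26826851689001, S(21,12) = 6833042030178.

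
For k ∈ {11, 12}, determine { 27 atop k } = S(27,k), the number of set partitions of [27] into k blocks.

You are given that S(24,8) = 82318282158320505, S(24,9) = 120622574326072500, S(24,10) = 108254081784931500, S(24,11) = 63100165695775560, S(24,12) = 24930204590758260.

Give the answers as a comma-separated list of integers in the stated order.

123519417123830092365, 71823166587281982600

[25] T[25,9]:9*120622574326072500+82318282158320505=1167921451092973005 · T[25,10]:10*108254081784931500+120622574326072500=1203163392175387500 · T[25,11]:11*63100165695775560+108254081784931500=802355904438462660 · T[25,12]:12*24930204590758260+63100165695775560=362262620784874680
[26] T[26,10]:10*1203163392175387500+1167921451092973005=13199555372846848005 · T[26,11]:11*802355904438462660+1203163392175387500=10029078340998476760 · T[26,12]:12*362262620784874680+802355904438462660=5149507353856958820
[27] T[27,11]:11*10029078340998476760+13199555372846848005=123519417123830092365 · T[27,12]:12*5149507353856958820+10029078340998476760=71823166587281982600
Read S(27,11) = 123519417123830092365, S(27,12) = 71823166587281982600.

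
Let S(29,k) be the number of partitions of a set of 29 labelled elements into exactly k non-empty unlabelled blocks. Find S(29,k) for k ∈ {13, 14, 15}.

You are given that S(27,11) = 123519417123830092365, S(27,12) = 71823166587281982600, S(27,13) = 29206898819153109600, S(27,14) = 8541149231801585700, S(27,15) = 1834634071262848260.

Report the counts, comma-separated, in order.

i=28: T(28,12)=123519417123830092365+12·71823166587281982600=985397416171213883565 | T(28,13)=71823166587281982600+13·29206898819153109600=451512851236272407400 | T(28,14)=29206898819153109600+14·8541149231801585700=148782988064375309400 | T(28,15)=8541149231801585700+15·1834634071262848260=36060660300744309600
i=29: T(29,13)=985397416171213883565+13·451512851236272407400=6855064482242755179765 | T(29,14)=451512851236272407400+14·148782988064375309400=2534474684137526739000 | T(29,15)=148782988064375309400+15·36060660300744309600=689692892575539953400
Read S(29,13) = 6855064482242755179765, S(29,14) = 2534474684137526739000, S(29,15) = 689692892575539953400.

6855064482242755179765, 2534474684137526739000, 689692892575539953400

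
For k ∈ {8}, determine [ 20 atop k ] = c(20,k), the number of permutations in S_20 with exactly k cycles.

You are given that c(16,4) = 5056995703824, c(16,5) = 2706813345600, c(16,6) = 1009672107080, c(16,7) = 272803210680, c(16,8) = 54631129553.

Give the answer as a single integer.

12953636989943896

row 17: T[17][5]=16·2706813345600+5056995703824=48366009233424  T[17][6]=16·1009672107080+2706813345600=18861567058880  T[17][7]=16·272803210680+1009672107080=5374523477960  T[17][8]=16·54631129553+272803210680=1146901283528
row 18: T[18][6]=17·18861567058880+48366009233424=369012649234384  T[18][7]=17·5374523477960+18861567058880=110228466184200  T[18][8]=17·1146901283528+5374523477960=24871845297936
row 19: T[19][7]=18·110228466184200+369012649234384=2353125040549984  T[19][8]=18·24871845297936+110228466184200=557921681547048
row 20: T[20][8]=19·557921681547048+2353125040549984=12953636989943896
Read c(20,8) = 12953636989943896.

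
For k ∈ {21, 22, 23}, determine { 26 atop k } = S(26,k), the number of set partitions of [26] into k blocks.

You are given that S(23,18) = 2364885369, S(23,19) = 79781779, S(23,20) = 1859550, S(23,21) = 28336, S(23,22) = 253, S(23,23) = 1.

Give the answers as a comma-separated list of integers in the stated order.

9759104355, 238929405, 4126200

i=24: T(24,19)=2364885369+19·79781779=3880739170 | T(24,20)=79781779+20·1859550=116972779 | T(24,21)=1859550+21·28336=2454606 | T(24,22)=28336+22·253=33902 | T(24,23)=253+23·1=276
i=25: T(25,20)=3880739170+20·116972779=6220194750 | T(25,21)=116972779+21·2454606=168519505 | T(25,22)=2454606+22·33902=3200450 | T(25,23)=33902+23·276=40250
i=26: T(26,21)=6220194750+21·168519505=9759104355 | T(26,22)=168519505+22·3200450=238929405 | T(26,23)=3200450+23·40250=4126200
Read S(26,21) = 9759104355, S(26,22) = 238929405, S(26,23) = 4126200.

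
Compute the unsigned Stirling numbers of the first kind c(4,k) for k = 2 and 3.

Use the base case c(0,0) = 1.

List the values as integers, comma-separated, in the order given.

11, 6

i=1: T(1,1)=1+0·0=1
i=2: T(2,1)=0+1·1=1 | T(2,2)=1+1·0=1
i=3: T(3,1)=0+2·1=2 | T(3,2)=1+2·1=3 | T(3,3)=1+2·0=1
i=4: T(4,2)=2+3·3=11 | T(4,3)=3+3·1=6
Read c(4,2) = 11, c(4,3) = 6.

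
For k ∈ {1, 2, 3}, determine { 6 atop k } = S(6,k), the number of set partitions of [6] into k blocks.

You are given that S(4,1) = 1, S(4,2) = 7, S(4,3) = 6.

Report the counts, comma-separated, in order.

@5  (5,1):1·1+0→1, (5,2):7·2+1→15, (5,3):6·3+7→25
@6  (6,1):1·1+0→1, (6,2):15·2+1→31, (6,3):25·3+15→90
Read S(6,1) = 1, S(6,2) = 31, S(6,3) = 90.

1, 31, 90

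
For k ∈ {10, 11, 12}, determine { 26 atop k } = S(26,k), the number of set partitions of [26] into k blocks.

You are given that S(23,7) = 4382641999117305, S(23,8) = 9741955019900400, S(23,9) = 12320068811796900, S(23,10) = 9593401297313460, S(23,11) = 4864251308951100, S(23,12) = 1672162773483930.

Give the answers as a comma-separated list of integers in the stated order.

row 24: T[24][8]=8·9741955019900400+4382641999117305=82318282158320505  T[24][9]=9·12320068811796900+9741955019900400=120622574326072500  T[24][10]=10·9593401297313460+12320068811796900=108254081784931500  T[24][11]=11·4864251308951100+9593401297313460=63100165695775560  T[24][12]=12·1672162773483930+4864251308951100=24930204590758260
row 25: T[25][9]=9·120622574326072500+82318282158320505=1167921451092973005  T[25][10]=10·108254081784931500+120622574326072500=1203163392175387500  T[25][11]=11·63100165695775560+108254081784931500=802355904438462660  T[25][12]=12·24930204590758260+63100165695775560=362262620784874680
row 26: T[26][10]=10·1203163392175387500+1167921451092973005=13199555372846848005  T[26][11]=11·802355904438462660+1203163392175387500=10029078340998476760  T[26][12]=12·362262620784874680+802355904438462660=5149507353856958820
Read S(26,10) = 13199555372846848005, S(26,11) = 10029078340998476760, S(26,12) = 5149507353856958820.

13199555372846848005, 10029078340998476760, 5149507353856958820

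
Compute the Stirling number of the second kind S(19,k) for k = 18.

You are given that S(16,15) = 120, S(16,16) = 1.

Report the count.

@17  (17,16):1·16+120→136, (17,17):0·17+1→1
@18  (18,17):1·17+136→153, (18,18):0·18+1→1
@19  (19,18):1·18+153→171
Read S(19,18) = 171.

171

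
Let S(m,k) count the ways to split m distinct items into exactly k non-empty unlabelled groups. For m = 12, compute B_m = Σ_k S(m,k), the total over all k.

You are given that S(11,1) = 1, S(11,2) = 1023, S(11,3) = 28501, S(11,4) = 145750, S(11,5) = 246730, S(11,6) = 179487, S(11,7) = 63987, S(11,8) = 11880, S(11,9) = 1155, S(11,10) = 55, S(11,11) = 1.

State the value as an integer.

@12  (12,1):1·1+0→1, (12,2):1023·2+1→2047, (12,3):28501·3+1023→86526, (12,4):145750·4+28501→611501, (12,5):246730·5+145750→1379400, (12,6):179487·6+246730→1323652, (12,7):63987·7+179487→627396, (12,8):11880·8+63987→159027, (12,9):1155·9+11880→22275, (12,10):55·10+1155→1705, (12,11):1·11+55→66, (12,12):0·12+1→1
B_12 = ΣS(12,k) = 1+2047+86526+611501+1379400+1323652+627396+159027+22275+1705+66+1 = 4213597

4213597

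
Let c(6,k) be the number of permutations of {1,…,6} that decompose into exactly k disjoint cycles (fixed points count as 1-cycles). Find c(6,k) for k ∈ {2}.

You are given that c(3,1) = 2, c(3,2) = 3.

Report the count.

274

r4: T_4,1=3×2+0=6; T_4,2=3×3+2=11
r5: T_5,1=4×6+0=24; T_5,2=4×11+6=50
r6: T_6,2=5×50+24=274
Read c(6,2) = 274.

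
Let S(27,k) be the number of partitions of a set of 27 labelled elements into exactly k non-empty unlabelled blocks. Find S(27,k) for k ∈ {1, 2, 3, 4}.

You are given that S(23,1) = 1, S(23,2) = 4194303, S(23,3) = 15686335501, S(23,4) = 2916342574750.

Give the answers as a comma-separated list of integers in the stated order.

1, 67108863, 1270865805301, 749329038535350

[24] T[24,1]:1*1+0=1 · T[24,2]:2*4194303+1=8388607 · T[24,3]:3*15686335501+4194303=47063200806 · T[24,4]:4*2916342574750+15686335501=11681056634501
[25] T[25,1]:1*1+0=1 · T[25,2]:2*8388607+1=16777215 · T[25,3]:3*47063200806+8388607=141197991025 · T[25,4]:4*11681056634501+47063200806=46771289738810
[26] T[26,1]:1*1+0=1 · T[26,2]:2*16777215+1=33554431 · T[26,3]:3*141197991025+16777215=423610750290 · T[26,4]:4*46771289738810+141197991025=187226356946265
[27] T[27,1]:1*1+0=1 · T[27,2]:2*33554431+1=67108863 · T[27,3]:3*423610750290+33554431=1270865805301 · T[27,4]:4*187226356946265+423610750290=749329038535350
Read S(27,1) = 1, S(27,2) = 67108863, S(27,3) = 1270865805301, S(27,4) = 749329038535350.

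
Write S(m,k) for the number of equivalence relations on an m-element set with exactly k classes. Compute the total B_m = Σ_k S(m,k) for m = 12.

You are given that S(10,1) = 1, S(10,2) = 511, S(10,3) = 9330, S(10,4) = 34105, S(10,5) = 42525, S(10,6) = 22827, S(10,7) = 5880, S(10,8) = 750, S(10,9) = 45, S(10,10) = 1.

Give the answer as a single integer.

4213597

i=11: T(11,1)=0+1·1=1 | T(11,2)=1+2·511=1023 | T(11,3)=511+3·9330=28501 | T(11,4)=9330+4·34105=145750 | T(11,5)=34105+5·42525=246730 | T(11,6)=42525+6·22827=179487 | T(11,7)=22827+7·5880=63987 | T(11,8)=5880+8·750=11880 | T(11,9)=750+9·45=1155 | T(11,10)=45+10·1=55 | T(11,11)=1+11·0=1
i=12: T(12,1)=0+1·1=1 | T(12,2)=1+2·1023=2047 | T(12,3)=1023+3·28501=86526 | T(12,4)=28501+4·145750=611501 | T(12,5)=145750+5·246730=1379400 | T(12,6)=246730+6·179487=1323652 | T(12,7)=179487+7·63987=627396 | T(12,8)=63987+8·11880=159027 | T(12,9)=11880+9·1155=22275 | T(12,10)=1155+10·55=1705 | T(12,11)=55+11·1=66 | T(12,12)=1+12·0=1
B_12 = ΣS(12,k) = 1+2047+86526+611501+1379400+1323652+627396+159027+22275+1705+66+1 = 4213597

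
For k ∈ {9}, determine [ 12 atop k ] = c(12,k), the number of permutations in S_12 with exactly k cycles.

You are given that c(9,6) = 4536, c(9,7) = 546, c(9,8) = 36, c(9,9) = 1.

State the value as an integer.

32670

[10] T[10,7]:9*546+4536=9450 · T[10,8]:9*36+546=870 · T[10,9]:9*1+36=45
[11] T[11,8]:10*870+9450=18150 · T[11,9]:10*45+870=1320
[12] T[12,9]:11*1320+18150=32670
Read c(12,9) = 32670.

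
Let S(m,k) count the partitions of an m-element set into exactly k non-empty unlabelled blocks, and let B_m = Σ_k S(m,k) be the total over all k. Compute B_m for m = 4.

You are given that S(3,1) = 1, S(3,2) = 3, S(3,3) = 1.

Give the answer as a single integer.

15

i=4: T(4,1)=0+1·1=1 | T(4,2)=1+2·3=7 | T(4,3)=3+3·1=6 | T(4,4)=1+4·0=1
B_4 = ΣS(4,k) = 1+7+6+1 = 15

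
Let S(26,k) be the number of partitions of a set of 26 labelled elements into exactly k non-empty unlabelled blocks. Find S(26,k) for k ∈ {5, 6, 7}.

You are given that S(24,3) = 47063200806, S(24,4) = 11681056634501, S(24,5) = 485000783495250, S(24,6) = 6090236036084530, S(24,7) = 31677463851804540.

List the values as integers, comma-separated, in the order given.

[25] T[25,4]:4*11681056634501+47063200806=46771289738810 · T[25,5]:5*485000783495250+11681056634501=2436684974110751 · T[25,6]:6*6090236036084530+485000783495250=37026417000002430 · T[25,7]:7*31677463851804540+6090236036084530=227832482998716310
[26] T[26,5]:5*2436684974110751+46771289738810=12230196160292565 · T[26,6]:6*37026417000002430+2436684974110751=224595186974125331 · T[26,7]:7*227832482998716310+37026417000002430=1631853797991016600
Read S(26,5) = 12230196160292565, S(26,6) = 224595186974125331, S(26,7) = 1631853797991016600.

12230196160292565, 224595186974125331, 1631853797991016600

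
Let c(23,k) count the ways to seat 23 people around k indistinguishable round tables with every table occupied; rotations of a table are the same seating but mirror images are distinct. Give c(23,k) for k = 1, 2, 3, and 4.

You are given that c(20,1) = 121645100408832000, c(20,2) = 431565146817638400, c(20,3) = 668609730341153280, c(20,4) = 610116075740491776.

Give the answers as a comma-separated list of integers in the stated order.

1124000727777607680000, 4148476779335454720000, 6756146673770930688000, 6548684852703068697600

i=21: T(21,1)=0+20·121645100408832000=2432902008176640000 | T(21,2)=121645100408832000+20·431565146817638400=8752948036761600000 | T(21,3)=431565146817638400+20·668609730341153280=13803759753640704000 | T(21,4)=668609730341153280+20·610116075740491776=12870931245150988800
i=22: T(22,1)=0+21·2432902008176640000=51090942171709440000 | T(22,2)=2432902008176640000+21·8752948036761600000=186244810780170240000 | T(22,3)=8752948036761600000+21·13803759753640704000=298631902863216384000 | T(22,4)=13803759753640704000+21·12870931245150988800=284093315901811468800
i=23: T(23,1)=0+22·51090942171709440000=1124000727777607680000 | T(23,2)=51090942171709440000+22·186244810780170240000=4148476779335454720000 | T(23,3)=186244810780170240000+22·298631902863216384000=6756146673770930688000 | T(23,4)=298631902863216384000+22·284093315901811468800=6548684852703068697600
Read c(23,1) = 1124000727777607680000, c(23,2) = 4148476779335454720000, c(23,3) = 6756146673770930688000, c(23,4) = 6548684852703068697600.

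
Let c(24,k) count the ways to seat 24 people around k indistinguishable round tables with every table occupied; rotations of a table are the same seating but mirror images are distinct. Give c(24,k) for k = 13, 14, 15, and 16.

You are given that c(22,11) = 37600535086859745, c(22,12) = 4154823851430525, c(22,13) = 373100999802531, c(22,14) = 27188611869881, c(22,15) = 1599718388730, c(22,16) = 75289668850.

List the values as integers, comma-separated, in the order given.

413356714301314056, 34701806448704206, 2406046038644556, 137272511800831

@23  (23,12):4154823851430525·22+37600535086859745→129006659818331295, (23,13):373100999802531·22+4154823851430525→12363045847086207, (23,14):27188611869881·22+373100999802531→971250460939913, (23,15):1599718388730·22+27188611869881→62382416421941, (23,16):75289668850·22+1599718388730→3256091103430
@24  (24,13):12363045847086207·23+129006659818331295→413356714301314056, (24,14):971250460939913·23+12363045847086207→34701806448704206, (24,15):62382416421941·23+971250460939913→2406046038644556, (24,16):3256091103430·23+62382416421941→137272511800831
Read c(24,13) = 413356714301314056, c(24,14) = 34701806448704206, c(24,15) = 2406046038644556, c(24,16) = 137272511800831.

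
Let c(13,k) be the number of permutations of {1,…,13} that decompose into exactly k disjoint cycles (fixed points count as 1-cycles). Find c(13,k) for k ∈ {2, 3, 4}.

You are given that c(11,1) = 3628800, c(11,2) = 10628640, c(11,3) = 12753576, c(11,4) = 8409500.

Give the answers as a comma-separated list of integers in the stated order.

[12] T[12,1]:11*3628800+0=39916800 · T[12,2]:11*10628640+3628800=120543840 · T[12,3]:11*12753576+10628640=150917976 · T[12,4]:11*8409500+12753576=105258076
[13] T[13,2]:12*120543840+39916800=1486442880 · T[13,3]:12*150917976+120543840=1931559552 · T[13,4]:12*105258076+150917976=1414014888
Read c(13,2) = 1486442880, c(13,3) = 1931559552, c(13,4) = 1414014888.

1486442880, 1931559552, 1414014888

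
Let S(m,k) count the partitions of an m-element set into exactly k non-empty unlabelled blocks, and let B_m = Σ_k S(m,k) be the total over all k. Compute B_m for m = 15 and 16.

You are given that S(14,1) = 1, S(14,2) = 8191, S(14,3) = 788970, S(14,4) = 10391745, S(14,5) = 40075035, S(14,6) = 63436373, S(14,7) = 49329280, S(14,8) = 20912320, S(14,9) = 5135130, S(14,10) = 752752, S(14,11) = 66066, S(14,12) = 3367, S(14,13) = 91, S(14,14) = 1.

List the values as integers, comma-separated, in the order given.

1382958545, 10480142147

i=15: T(15,1)=0+1·1=1 | T(15,2)=1+2·8191=16383 | T(15,3)=8191+3·788970=2375101 | T(15,4)=788970+4·10391745=42355950 | T(15,5)=10391745+5·40075035=210766920 | T(15,6)=40075035+6·63436373=420693273 | T(15,7)=63436373+7·49329280=408741333 | T(15,8)=49329280+8·20912320=216627840 | T(15,9)=20912320+9·5135130=67128490 | T(15,10)=5135130+10·752752=12662650 | T(15,11)=752752+11·66066=1479478 | T(15,12)=66066+12·3367=106470 | T(15,13)=3367+13·91=4550 | T(15,14)=91+14·1=105 | T(15,15)=1+15·0=1
i=16: T(16,1)=0+1·1=1 | T(16,2)=1+2·16383=32767 | T(16,3)=16383+3·2375101=7141686 | T(16,4)=2375101+4·42355950=171798901 | T(16,5)=42355950+5·210766920=1096190550 | T(16,6)=210766920+6·420693273=2734926558 | T(16,7)=420693273+7·408741333=3281882604 | T(16,8)=408741333+8·216627840=2141764053 | T(16,9)=216627840+9·67128490=820784250 | T(16,10)=67128490+10·12662650=193754990 | T(16,11)=12662650+11·1479478=28936908 | T(16,12)=1479478+12·106470=2757118 | T(16,13)=106470+13·4550=165620 | T(16,14)=4550+14·105=6020 | T(16,15)=105+15·1=120 | T(16,16)=1+16·0=1
B_15 = ΣS(15,k) = 1+16383+2375101+42355950+210766920+420693273+408741333+216627840+67128490+12662650+1479478+106470+4550+105+1 = 1382958545
B_16 = ΣS(16,k) = 1+32767+7141686+171798901+1096190550+2734926558+3281882604+2141764053+820784250+193754990+28936908+2757118+165620+6020+120+1 = 10480142147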